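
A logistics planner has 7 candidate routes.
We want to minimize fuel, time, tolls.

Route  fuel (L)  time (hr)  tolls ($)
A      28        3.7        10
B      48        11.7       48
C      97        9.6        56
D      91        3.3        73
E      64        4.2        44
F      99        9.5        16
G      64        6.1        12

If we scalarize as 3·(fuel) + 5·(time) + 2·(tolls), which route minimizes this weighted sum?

A: 3·28 + 5·3.7 + 2·10 = 122.5
B: 3·48 + 5·11.7 + 2·48 = 298.5
C: 3·97 + 5·9.6 + 2·56 = 451.0
D: 3·91 + 5·3.3 + 2·73 = 435.5
E: 3·64 + 5·4.2 + 2·44 = 301.0
F: 3·99 + 5·9.5 + 2·16 = 376.5
G: 3·64 + 5·6.1 + 2·12 = 246.5
Lowest: A at 122.5.

A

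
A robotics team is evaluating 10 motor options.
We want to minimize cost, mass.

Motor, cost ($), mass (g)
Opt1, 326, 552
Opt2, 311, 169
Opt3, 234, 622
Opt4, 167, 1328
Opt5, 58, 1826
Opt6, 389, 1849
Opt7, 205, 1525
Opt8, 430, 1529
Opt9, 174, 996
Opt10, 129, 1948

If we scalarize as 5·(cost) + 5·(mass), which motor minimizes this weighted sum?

Opt2

Opt1: 5·326 + 5·552 = 4390
Opt2: 5·311 + 5·169 = 2400
Opt3: 5·234 + 5·622 = 4280
Opt4: 5·167 + 5·1328 = 7475
Opt5: 5·58 + 5·1826 = 9420
Opt6: 5·389 + 5·1849 = 11190
Opt7: 5·205 + 5·1525 = 8650
Opt8: 5·430 + 5·1529 = 9795
Opt9: 5·174 + 5·996 = 5850
Opt10: 5·129 + 5·1948 = 10385
Lowest: Opt2 at 2400.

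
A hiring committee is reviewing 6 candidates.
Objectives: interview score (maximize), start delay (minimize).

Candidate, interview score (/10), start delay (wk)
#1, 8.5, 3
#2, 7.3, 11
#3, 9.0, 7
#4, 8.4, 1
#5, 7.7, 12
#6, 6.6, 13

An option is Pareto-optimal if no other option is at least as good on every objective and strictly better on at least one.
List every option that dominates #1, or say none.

#2: worse on interview score (7.3 vs 8.5).
#3: worse on start delay (7 vs 3).
#4: worse on interview score (8.4 vs 8.5).
#5: worse on interview score (7.7 vs 8.5).
#6: worse on interview score (6.6 vs 8.5).
No option dominates #1.

none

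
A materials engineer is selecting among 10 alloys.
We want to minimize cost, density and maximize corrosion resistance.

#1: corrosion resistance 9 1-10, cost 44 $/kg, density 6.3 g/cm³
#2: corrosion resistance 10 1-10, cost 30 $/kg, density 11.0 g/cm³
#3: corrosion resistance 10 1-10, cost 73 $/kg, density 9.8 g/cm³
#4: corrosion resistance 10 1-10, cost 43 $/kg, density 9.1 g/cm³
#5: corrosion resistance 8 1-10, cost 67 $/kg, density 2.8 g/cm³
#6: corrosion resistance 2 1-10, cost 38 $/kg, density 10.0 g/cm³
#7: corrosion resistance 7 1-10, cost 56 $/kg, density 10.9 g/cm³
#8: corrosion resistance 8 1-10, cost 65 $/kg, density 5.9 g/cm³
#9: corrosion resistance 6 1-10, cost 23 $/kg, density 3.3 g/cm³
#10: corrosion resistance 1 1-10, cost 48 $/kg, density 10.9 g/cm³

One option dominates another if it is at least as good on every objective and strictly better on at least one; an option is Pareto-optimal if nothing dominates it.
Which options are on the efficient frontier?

#1, #2, #4, #5, #8, #9

#1: not dominated.
#2: not dominated.
#3: dominated by #4 (corrosion resistance 10≥10, cost 43≤73, density 9.1≤9.8).
#4: not dominated.
#5: not dominated (best density).
#6: dominated by #9 (corrosion resistance 6≥2, cost 23≤38, density 3.3≤10.0).
#7: dominated by #1 (corrosion resistance 9≥7, cost 44≤56, density 6.3≤10.9).
#8: not dominated.
#9: not dominated (best cost).
#10: dominated by #1 (corrosion resistance 9≥1, cost 44≤48, density 6.3≤10.9).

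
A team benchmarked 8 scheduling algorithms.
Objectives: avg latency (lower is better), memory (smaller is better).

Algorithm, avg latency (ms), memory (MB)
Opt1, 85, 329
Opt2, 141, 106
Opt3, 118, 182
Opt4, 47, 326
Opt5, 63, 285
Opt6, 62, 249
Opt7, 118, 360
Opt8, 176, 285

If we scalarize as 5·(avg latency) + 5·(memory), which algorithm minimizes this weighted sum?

Opt2

Opt1: 5·85 + 5·329 = 2070
Opt2: 5·141 + 5·106 = 1235
Opt3: 5·118 + 5·182 = 1500
Opt4: 5·47 + 5·326 = 1865
Opt5: 5·63 + 5·285 = 1740
Opt6: 5·62 + 5·249 = 1555
Opt7: 5·118 + 5·360 = 2390
Opt8: 5·176 + 5·285 = 2305
Lowest: Opt2 at 1235.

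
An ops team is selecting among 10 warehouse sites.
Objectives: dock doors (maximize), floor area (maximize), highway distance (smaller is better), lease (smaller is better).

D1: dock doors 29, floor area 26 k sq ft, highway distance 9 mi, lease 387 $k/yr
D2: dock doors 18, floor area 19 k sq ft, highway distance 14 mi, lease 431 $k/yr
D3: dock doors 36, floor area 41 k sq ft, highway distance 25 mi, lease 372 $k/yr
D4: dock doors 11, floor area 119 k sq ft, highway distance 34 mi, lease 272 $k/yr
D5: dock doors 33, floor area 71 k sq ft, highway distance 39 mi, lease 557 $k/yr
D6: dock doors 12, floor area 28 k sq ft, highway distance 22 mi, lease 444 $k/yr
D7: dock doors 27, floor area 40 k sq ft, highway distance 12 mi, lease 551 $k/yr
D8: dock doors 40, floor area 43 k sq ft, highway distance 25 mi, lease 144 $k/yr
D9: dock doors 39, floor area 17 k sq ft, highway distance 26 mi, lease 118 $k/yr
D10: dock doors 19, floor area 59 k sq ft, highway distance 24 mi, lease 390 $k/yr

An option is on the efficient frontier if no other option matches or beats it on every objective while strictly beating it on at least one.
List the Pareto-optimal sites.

D1, D4, D5, D6, D7, D8, D9, D10

D1: not dominated (best highway distance).
D2: dominated by D1 (dock doors 29≥18, floor area 26≥19, highway distance 9≤14, lease 387≤431).
D3: dominated by D8 (dock doors 40≥36, floor area 43≥41, highway distance 25≤25, lease 144≤372).
D4: not dominated (best floor area).
D5: not dominated.
D6: not dominated.
D7: not dominated.
D8: not dominated (best dock doors).
D9: not dominated (best lease).
D10: not dominated.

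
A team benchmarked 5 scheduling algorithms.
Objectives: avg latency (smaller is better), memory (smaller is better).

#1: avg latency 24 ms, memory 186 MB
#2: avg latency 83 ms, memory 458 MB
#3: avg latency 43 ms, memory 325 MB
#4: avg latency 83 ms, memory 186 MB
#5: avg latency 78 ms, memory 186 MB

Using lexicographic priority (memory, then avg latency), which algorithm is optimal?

First minimize memory: best is 186, kept {#1, #4, #5}.
Then minimize avg latency: best is 24, kept {#1}.

#1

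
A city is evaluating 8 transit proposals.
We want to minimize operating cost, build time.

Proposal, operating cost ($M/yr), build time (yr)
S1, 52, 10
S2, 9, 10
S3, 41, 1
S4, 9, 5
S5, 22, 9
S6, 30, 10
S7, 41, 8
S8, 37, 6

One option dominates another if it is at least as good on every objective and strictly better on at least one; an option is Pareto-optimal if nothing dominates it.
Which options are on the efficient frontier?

S3, S4

S1: dominated by S2 (operating cost 9≤52, build time 10≤10).
S2: dominated by S4 (operating cost 9≤9, build time 5≤10).
S3: not dominated (best build time).
S4: not dominated.
S5: dominated by S4 (operating cost 9≤22, build time 5≤9).
S6: dominated by S2 (operating cost 9≤30, build time 10≤10).
S7: dominated by S3 (operating cost 41≤41, build time 1≤8).
S8: dominated by S4 (operating cost 9≤37, build time 5≤6).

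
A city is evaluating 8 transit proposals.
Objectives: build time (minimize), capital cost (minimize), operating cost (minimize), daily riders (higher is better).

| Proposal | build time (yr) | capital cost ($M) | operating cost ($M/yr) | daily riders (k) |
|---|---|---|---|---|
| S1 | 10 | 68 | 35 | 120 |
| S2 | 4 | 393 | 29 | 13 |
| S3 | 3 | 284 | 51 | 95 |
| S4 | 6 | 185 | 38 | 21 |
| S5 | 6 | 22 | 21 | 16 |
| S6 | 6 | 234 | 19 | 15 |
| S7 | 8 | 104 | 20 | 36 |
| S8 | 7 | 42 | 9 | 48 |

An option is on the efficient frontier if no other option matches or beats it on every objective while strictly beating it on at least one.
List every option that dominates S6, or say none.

S1: worse on build time (10 vs 6).
S2: worse on capital cost (393 vs 234).
S3: worse on capital cost (284 vs 234).
S4: worse on operating cost (38 vs 19).
S5: worse on operating cost (21 vs 19).
S7: worse on build time (8 vs 6).
S8: worse on build time (7 vs 6).
No option dominates S6.

none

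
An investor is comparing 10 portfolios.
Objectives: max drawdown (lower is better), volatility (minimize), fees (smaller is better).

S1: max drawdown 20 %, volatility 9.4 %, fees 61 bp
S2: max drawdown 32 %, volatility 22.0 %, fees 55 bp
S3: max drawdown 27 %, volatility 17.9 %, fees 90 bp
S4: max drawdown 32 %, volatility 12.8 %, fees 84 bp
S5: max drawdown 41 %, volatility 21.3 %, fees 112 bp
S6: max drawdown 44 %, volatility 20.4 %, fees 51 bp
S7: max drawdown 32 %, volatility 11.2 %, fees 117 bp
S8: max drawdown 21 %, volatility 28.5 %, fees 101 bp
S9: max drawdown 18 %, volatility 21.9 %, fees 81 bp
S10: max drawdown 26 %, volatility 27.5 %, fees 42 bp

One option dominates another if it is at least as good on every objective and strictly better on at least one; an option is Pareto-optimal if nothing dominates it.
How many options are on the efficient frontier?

5

S1: not dominated (best volatility).
S2: not dominated.
S3: dominated by S1 (max drawdown 20≤27, volatility 9.4≤17.9, fees 61≤90).
S4: dominated by S1 (max drawdown 20≤32, volatility 9.4≤12.8, fees 61≤84).
S5: dominated by S1 (max drawdown 20≤41, volatility 9.4≤21.3, fees 61≤112).
S6: not dominated.
S7: dominated by S1 (max drawdown 20≤32, volatility 9.4≤11.2, fees 61≤117).
S8: dominated by S1 (max drawdown 20≤21, volatility 9.4≤28.5, fees 61≤101).
S9: not dominated (best max drawdown).
S10: not dominated (best fees).
Pareto-optimal: S1, S2, S6, S9, S10 → 5.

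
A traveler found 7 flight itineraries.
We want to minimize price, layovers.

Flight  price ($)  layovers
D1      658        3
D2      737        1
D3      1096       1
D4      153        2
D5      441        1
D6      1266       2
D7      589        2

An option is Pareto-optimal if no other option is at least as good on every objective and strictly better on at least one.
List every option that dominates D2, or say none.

D5

D5: price 441≤737, layovers 1≤1 — dominates D2.
Others (D1, D3, D4, D6, D7) are each worse than D2 on at least one objective.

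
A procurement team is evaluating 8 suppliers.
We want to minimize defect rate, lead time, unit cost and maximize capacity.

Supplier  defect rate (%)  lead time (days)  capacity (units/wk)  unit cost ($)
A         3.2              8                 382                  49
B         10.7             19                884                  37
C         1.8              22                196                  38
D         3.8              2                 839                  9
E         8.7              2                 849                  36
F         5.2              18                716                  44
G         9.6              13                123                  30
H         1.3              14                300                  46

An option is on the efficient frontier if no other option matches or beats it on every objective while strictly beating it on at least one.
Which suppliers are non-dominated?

A, B, C, D, E, H

A: not dominated.
B: not dominated (best capacity).
C: not dominated.
D: not dominated (best unit cost).
E: not dominated.
F: dominated by D (defect rate 3.8≤5.2, lead time 2≤18, capacity 839≥716, unit cost 9≤44).
G: dominated by D (defect rate 3.8≤9.6, lead time 2≤13, capacity 839≥123, unit cost 9≤30).
H: not dominated (best defect rate).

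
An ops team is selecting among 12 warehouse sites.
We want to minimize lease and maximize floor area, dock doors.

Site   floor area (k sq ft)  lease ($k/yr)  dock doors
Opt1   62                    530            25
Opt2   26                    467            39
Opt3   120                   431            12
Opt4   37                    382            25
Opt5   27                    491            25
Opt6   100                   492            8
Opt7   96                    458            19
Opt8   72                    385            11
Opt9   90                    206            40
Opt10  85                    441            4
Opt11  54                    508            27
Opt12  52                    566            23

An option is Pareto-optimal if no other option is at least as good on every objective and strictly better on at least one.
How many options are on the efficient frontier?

Opt1: dominated by Opt9 (floor area 90≥62, lease 206≤530, dock doors 40≥25).
Opt2: dominated by Opt9 (floor area 90≥26, lease 206≤467, dock doors 40≥39).
Opt3: not dominated (best floor area).
Opt4: dominated by Opt9 (floor area 90≥37, lease 206≤382, dock doors 40≥25).
Opt5: dominated by Opt4 (floor area 37≥27, lease 382≤491, dock doors 25≥25).
Opt6: dominated by Opt3 (floor area 120≥100, lease 431≤492, dock doors 12≥8).
Opt7: not dominated.
Opt8: dominated by Opt9 (floor area 90≥72, lease 206≤385, dock doors 40≥11).
Opt9: not dominated (best lease).
Opt10: dominated by Opt3 (floor area 120≥85, lease 431≤441, dock doors 12≥4).
Opt11: dominated by Opt9 (floor area 90≥54, lease 206≤508, dock doors 40≥27).
Opt12: dominated by Opt1 (floor area 62≥52, lease 530≤566, dock doors 25≥23).
Pareto-optimal: Opt3, Opt7, Opt9 → 3.

3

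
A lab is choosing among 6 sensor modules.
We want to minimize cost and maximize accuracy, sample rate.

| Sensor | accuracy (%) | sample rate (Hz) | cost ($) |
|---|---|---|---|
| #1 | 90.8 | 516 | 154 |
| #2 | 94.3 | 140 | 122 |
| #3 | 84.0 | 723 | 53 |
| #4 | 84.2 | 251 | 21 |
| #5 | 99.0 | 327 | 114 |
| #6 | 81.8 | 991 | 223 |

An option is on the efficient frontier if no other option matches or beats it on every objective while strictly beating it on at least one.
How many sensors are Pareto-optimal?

#1: not dominated.
#2: dominated by #5 (accuracy 99.0≥94.3, sample rate 327≥140, cost 114≤122).
#3: not dominated.
#4: not dominated (best cost).
#5: not dominated (best accuracy).
#6: not dominated (best sample rate).
Pareto-optimal: #1, #3, #4, #5, #6 → 5.

5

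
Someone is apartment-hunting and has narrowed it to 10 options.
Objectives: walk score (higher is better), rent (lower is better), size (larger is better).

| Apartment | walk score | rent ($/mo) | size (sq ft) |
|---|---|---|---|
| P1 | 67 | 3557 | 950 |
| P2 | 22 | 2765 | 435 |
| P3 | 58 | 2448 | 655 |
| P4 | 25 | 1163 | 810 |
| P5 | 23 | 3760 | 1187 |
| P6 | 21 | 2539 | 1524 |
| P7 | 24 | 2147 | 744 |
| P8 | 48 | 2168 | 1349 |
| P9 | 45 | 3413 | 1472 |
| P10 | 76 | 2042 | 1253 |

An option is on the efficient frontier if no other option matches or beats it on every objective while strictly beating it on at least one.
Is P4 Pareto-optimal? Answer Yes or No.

Yes

P1: worse on rent (3557 vs 1163).
P2: worse on walk score (22 vs 25).
P3: worse on rent (2448 vs 1163).
P5: worse on walk score (23 vs 25).
P6: worse on walk score (21 vs 25).
P7: worse on walk score (24 vs 25).
P8: worse on rent (2168 vs 1163).
P9: worse on rent (3413 vs 1163).
P10: worse on rent (2042 vs 1163).
No option is at least as good as P4 on every objective and strictly better on one.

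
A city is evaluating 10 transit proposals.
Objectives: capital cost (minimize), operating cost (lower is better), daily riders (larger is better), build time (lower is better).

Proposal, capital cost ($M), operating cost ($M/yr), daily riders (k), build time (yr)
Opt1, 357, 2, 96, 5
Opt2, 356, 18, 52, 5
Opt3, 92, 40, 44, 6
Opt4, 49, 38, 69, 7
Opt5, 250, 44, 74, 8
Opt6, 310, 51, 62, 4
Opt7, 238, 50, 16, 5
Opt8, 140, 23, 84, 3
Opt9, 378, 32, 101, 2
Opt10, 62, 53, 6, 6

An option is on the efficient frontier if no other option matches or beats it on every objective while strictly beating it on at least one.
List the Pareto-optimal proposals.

Opt1, Opt2, Opt3, Opt4, Opt8, Opt9, Opt10

Opt1: not dominated (best operating cost).
Opt2: not dominated.
Opt3: not dominated.
Opt4: not dominated (best capital cost).
Opt5: dominated by Opt8 (capital cost 140≤250, operating cost 23≤44, daily riders 84≥74, build time 3≤8).
Opt6: dominated by Opt8 (capital cost 140≤310, operating cost 23≤51, daily riders 84≥62, build time 3≤4).
Opt7: dominated by Opt8 (capital cost 140≤238, operating cost 23≤50, daily riders 84≥16, build time 3≤5).
Opt8: not dominated.
Opt9: not dominated (best daily riders).
Opt10: not dominated.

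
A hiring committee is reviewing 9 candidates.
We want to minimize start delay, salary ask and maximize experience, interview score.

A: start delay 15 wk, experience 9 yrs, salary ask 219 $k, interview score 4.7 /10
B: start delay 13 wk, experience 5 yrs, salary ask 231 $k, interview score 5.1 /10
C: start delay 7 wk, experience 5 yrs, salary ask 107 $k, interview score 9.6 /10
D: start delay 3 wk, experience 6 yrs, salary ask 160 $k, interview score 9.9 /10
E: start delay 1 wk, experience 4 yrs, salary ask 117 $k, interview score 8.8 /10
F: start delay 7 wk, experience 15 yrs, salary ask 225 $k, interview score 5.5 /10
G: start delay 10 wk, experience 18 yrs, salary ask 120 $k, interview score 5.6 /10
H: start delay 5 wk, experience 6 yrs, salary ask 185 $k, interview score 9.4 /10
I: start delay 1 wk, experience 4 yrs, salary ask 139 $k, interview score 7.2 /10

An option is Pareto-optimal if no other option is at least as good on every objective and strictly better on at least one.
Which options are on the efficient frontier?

A: dominated by G (start delay 10≤15, experience 18≥9, salary ask 120≤219, interview score 5.6≥4.7).
B: dominated by C (start delay 7≤13, experience 5≥5, salary ask 107≤231, interview score 9.6≥5.1).
C: not dominated (best salary ask).
D: not dominated (best interview score).
E: not dominated.
F: not dominated.
G: not dominated (best experience).
H: dominated by D (start delay 3≤5, experience 6≥6, salary ask 160≤185, interview score 9.9≥9.4).
I: dominated by E (start delay 1≤1, experience 4≥4, salary ask 117≤139, interview score 8.8≥7.2).

C, D, E, F, G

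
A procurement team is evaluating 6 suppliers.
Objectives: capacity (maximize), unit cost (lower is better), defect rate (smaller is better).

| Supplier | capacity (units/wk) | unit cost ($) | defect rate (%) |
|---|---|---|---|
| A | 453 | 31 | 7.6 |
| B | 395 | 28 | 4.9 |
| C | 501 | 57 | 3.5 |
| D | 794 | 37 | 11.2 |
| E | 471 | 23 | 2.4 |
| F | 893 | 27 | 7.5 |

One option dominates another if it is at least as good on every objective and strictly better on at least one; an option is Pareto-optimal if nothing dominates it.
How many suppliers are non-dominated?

3

A: dominated by E (capacity 471≥453, unit cost 23≤31, defect rate 2.4≤7.6).
B: dominated by E (capacity 471≥395, unit cost 23≤28, defect rate 2.4≤4.9).
C: not dominated.
D: dominated by F (capacity 893≥794, unit cost 27≤37, defect rate 7.5≤11.2).
E: not dominated (best unit cost).
F: not dominated (best capacity).
Pareto-optimal: C, E, F → 3.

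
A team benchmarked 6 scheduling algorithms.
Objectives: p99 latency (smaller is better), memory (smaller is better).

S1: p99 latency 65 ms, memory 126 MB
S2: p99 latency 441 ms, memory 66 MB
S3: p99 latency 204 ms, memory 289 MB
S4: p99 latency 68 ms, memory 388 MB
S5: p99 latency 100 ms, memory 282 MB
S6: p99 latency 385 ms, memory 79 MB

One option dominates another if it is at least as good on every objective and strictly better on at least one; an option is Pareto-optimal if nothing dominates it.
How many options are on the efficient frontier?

S1: not dominated (best p99 latency).
S2: not dominated (best memory).
S3: dominated by S1 (p99 latency 65≤204, memory 126≤289).
S4: dominated by S1 (p99 latency 65≤68, memory 126≤388).
S5: dominated by S1 (p99 latency 65≤100, memory 126≤282).
S6: not dominated.
Pareto-optimal: S1, S2, S6 → 3.

3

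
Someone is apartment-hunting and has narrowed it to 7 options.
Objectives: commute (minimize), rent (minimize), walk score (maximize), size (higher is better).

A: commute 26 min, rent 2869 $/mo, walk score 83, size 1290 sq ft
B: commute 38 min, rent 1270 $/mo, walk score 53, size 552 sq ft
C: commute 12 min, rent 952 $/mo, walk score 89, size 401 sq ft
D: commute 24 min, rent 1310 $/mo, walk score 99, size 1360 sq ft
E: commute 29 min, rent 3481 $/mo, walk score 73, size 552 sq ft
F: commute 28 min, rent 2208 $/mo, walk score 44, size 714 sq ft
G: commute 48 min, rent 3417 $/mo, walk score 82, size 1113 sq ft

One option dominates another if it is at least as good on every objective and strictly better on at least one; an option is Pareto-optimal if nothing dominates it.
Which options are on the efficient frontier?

A: dominated by D (commute 24≤26, rent 1310≤2869, walk score 99≥83, size 1360≥1290).
B: not dominated.
C: not dominated (best commute).
D: not dominated (best walk score).
E: dominated by A (commute 26≤29, rent 2869≤3481, walk score 83≥73, size 1290≥552).
F: dominated by D (commute 24≤28, rent 1310≤2208, walk score 99≥44, size 1360≥714).
G: dominated by A (commute 26≤48, rent 2869≤3417, walk score 83≥82, size 1290≥1113).

B, C, D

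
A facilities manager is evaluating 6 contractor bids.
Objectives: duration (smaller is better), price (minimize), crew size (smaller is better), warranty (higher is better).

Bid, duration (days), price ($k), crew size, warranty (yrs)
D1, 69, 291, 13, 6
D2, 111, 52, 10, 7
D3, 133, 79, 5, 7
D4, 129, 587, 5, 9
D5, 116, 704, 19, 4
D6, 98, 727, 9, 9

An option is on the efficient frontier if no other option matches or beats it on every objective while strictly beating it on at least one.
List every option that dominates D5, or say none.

D1, D2

D1: duration 69≤116, price 291≤704, crew size 13≤19, warranty 6≥4 — dominates D5.
D2: duration 111≤116, price 52≤704, crew size 10≤19, warranty 7≥4 — dominates D5.
Others (D3, D4, D6) are each worse than D5 on at least one objective.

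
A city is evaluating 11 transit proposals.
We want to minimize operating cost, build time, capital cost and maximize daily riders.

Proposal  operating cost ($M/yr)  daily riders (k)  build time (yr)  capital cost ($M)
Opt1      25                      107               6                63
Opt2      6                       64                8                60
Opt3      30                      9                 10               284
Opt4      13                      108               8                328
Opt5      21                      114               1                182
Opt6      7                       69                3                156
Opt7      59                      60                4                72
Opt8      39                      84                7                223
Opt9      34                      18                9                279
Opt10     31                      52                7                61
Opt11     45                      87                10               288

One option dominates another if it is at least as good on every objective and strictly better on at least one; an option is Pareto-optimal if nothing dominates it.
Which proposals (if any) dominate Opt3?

Opt1: operating cost 25≤30, daily riders 107≥9, build time 6≤10, capital cost 63≤284 — dominates Opt3.
Opt2: operating cost 6≤30, daily riders 64≥9, build time 8≤10, capital cost 60≤284 — dominates Opt3.
Opt5: operating cost 21≤30, daily riders 114≥9, build time 1≤10, capital cost 182≤284 — dominates Opt3.
Opt6: operating cost 7≤30, daily riders 69≥9, build time 3≤10, capital cost 156≤284 — dominates Opt3.
Others (Opt4, Opt7, Opt8, Opt9, Opt10, Opt11) are each worse than Opt3 on at least one objective.

Opt1, Opt2, Opt5, Opt6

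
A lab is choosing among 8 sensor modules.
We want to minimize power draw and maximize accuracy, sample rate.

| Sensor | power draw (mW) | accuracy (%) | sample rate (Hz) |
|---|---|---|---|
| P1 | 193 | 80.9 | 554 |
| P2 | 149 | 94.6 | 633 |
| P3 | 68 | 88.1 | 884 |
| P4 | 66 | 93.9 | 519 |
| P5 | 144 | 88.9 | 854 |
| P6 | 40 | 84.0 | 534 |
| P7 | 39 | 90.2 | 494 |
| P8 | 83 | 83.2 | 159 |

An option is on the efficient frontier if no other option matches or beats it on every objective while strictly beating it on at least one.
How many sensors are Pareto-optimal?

6

P1: dominated by P2 (power draw 149≤193, accuracy 94.6≥80.9, sample rate 633≥554).
P2: not dominated (best accuracy).
P3: not dominated (best sample rate).
P4: not dominated.
P5: not dominated.
P6: not dominated.
P7: not dominated (best power draw).
P8: dominated by P3 (power draw 68≤83, accuracy 88.1≥83.2, sample rate 884≥159).
Pareto-optimal: P2, P3, P4, P5, P6, P7 → 6.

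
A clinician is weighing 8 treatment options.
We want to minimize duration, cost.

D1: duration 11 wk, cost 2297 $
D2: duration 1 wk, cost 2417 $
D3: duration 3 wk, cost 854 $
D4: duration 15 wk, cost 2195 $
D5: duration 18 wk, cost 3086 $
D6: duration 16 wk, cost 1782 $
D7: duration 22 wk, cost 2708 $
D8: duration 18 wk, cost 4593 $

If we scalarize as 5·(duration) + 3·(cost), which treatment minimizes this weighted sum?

D1: 5·11 + 3·2297 = 6946
D2: 5·1 + 3·2417 = 7256
D3: 5·3 + 3·854 = 2577
D4: 5·15 + 3·2195 = 6660
D5: 5·18 + 3·3086 = 9348
D6: 5·16 + 3·1782 = 5426
D7: 5·22 + 3·2708 = 8234
D8: 5·18 + 3·4593 = 13869
Lowest: D3 at 2577.

D3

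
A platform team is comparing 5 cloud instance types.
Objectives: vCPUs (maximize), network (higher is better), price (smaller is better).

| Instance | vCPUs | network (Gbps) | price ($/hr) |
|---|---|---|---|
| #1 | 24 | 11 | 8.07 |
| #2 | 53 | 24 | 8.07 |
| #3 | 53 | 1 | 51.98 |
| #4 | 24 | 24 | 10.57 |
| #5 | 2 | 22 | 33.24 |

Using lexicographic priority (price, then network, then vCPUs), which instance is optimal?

First minimize price: best is 8.07, kept {#1, #2}.
Then maximize network: best is 24, kept {#2}.

#2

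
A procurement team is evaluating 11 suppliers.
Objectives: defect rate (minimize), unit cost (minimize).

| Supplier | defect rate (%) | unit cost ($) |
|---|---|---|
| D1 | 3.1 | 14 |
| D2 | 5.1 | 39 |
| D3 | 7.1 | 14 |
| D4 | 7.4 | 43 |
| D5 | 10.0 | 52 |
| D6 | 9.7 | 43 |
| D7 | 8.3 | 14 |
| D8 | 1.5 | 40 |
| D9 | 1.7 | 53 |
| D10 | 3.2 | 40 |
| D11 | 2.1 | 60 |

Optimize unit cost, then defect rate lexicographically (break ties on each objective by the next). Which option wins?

D1

First minimize unit cost: best is 14, kept {D1, D3, D7}.
Then minimize defect rate: best is 3.1, kept {D1}.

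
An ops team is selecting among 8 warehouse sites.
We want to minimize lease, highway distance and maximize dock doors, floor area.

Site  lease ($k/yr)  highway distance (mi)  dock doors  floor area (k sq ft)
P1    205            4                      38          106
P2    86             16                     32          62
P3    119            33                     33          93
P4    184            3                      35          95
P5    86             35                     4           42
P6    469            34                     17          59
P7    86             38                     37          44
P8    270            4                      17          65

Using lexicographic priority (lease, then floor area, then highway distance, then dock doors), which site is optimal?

First minimize lease: best is 86, kept {P2, P5, P7}.
Then maximize floor area: best is 62, kept {P2}.

P2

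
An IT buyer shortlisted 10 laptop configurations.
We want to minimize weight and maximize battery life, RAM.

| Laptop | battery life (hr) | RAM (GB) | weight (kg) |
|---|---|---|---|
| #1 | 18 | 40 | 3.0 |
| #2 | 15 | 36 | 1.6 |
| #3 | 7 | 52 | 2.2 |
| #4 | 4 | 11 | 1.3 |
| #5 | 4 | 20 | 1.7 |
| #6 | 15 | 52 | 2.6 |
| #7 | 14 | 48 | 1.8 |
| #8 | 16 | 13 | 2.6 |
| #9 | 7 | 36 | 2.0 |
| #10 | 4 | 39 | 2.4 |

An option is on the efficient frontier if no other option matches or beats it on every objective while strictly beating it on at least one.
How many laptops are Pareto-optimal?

7

#1: not dominated (best battery life).
#2: not dominated.
#3: not dominated.
#4: not dominated (best weight).
#5: dominated by #2 (battery life 15≥4, RAM 36≥20, weight 1.6≤1.7).
#6: not dominated.
#7: not dominated.
#8: not dominated.
#9: dominated by #2 (battery life 15≥7, RAM 36≥36, weight 1.6≤2.0).
#10: dominated by #3 (battery life 7≥4, RAM 52≥39, weight 2.2≤2.4).
Pareto-optimal: #1, #2, #3, #4, #6, #7, #8 → 7.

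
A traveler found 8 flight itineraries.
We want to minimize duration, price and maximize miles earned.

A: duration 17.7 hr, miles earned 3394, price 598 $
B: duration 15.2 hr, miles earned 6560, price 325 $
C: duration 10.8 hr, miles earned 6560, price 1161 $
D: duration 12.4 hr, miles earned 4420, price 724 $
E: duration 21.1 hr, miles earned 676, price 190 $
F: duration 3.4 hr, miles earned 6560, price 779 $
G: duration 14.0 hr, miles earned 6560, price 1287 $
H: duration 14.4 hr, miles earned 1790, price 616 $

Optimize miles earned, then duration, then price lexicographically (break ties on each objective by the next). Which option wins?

F

First maximize miles earned: best is 6560, kept {B, C, F, G}.
Then minimize duration: best is 3.4, kept {F}.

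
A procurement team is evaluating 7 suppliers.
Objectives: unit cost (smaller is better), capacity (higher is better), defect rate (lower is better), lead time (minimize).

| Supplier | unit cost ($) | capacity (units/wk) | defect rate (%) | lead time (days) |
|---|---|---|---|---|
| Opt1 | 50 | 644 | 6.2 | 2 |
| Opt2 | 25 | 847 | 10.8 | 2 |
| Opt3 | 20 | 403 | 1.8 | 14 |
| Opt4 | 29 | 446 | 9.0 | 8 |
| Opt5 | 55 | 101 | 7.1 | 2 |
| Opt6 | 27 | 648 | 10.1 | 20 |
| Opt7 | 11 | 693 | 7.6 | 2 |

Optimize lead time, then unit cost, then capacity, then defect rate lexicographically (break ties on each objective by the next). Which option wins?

First minimize lead time: best is 2, kept {Opt1, Opt2, Opt5, Opt7}.
Then minimize unit cost: best is 11, kept {Opt7}.

Opt7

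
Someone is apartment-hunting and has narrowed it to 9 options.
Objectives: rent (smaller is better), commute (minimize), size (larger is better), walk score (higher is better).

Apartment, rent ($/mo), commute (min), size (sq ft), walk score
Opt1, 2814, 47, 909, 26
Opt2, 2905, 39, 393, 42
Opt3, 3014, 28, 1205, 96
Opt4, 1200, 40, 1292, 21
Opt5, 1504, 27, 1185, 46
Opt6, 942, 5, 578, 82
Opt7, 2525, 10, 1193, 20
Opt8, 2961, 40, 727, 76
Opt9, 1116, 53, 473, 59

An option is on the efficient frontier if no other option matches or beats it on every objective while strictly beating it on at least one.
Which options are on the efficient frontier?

Opt1: dominated by Opt5 (rent 1504≤2814, commute 27≤47, size 1185≥909, walk score 46≥26).
Opt2: dominated by Opt5 (rent 1504≤2905, commute 27≤39, size 1185≥393, walk score 46≥42).
Opt3: not dominated (best walk score).
Opt4: not dominated (best size).
Opt5: not dominated.
Opt6: not dominated (best rent).
Opt7: not dominated.
Opt8: not dominated.
Opt9: dominated by Opt6 (rent 942≤1116, commute 5≤53, size 578≥473, walk score 82≥59).

Opt3, Opt4, Opt5, Opt6, Opt7, Opt8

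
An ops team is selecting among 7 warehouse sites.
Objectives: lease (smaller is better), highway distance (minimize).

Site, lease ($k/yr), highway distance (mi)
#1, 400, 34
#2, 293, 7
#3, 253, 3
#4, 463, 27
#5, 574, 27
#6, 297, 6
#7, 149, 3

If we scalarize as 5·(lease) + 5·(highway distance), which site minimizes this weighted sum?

#1: 5·400 + 5·34 = 2170
#2: 5·293 + 5·7 = 1500
#3: 5·253 + 5·3 = 1280
#4: 5·463 + 5·27 = 2450
#5: 5·574 + 5·27 = 3005
#6: 5·297 + 5·6 = 1515
#7: 5·149 + 5·3 = 760
Lowest: #7 at 760.

#7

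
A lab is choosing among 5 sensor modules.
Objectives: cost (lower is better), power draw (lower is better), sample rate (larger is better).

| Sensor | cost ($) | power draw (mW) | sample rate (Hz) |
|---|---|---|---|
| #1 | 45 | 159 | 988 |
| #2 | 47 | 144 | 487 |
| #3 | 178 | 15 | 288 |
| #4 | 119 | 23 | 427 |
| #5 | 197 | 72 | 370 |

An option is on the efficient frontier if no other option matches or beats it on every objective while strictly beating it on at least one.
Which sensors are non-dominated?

#1: not dominated (best cost).
#2: not dominated.
#3: not dominated (best power draw).
#4: not dominated.
#5: dominated by #4 (cost 119≤197, power draw 23≤72, sample rate 427≥370).

#1, #2, #3, #4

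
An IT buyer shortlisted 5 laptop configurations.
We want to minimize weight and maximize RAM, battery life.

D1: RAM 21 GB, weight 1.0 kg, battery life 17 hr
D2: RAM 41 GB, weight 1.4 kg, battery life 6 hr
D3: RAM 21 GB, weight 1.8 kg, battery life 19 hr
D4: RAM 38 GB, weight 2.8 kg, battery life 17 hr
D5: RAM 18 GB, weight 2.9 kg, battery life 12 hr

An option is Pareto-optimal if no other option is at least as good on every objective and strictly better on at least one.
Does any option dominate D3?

No

D1: worse on battery life (17 vs 19).
D2: worse on battery life (6 vs 19).
D4: worse on weight (2.8 vs 1.8).
D5: worse on RAM (18 vs 21).
No option is at least as good as D3 on every objective and strictly better on one.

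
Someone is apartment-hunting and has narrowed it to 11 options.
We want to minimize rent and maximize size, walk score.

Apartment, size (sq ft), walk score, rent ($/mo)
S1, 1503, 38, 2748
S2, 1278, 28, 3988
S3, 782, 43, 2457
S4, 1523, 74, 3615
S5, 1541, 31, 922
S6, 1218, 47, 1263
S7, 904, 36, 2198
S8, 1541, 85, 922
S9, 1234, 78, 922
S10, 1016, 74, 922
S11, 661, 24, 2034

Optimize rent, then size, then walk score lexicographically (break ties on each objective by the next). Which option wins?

S8

First minimize rent: best is 922, kept {S5, S8, S9, S10}.
Then maximize size: best is 1541, kept {S5, S8}.
Then maximize walk score: best is 85, kept {S8}.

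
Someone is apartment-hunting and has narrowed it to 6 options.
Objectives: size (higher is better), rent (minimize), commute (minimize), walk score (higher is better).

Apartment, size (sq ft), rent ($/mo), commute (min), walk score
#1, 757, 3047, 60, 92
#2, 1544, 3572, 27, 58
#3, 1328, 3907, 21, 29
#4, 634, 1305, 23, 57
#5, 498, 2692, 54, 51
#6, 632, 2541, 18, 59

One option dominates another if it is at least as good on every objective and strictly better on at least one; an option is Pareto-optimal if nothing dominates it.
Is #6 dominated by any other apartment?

No

#1: worse on rent (3047 vs 2541).
#2: worse on rent (3572 vs 2541).
#3: worse on rent (3907 vs 2541).
#4: worse on commute (23 vs 18).
#5: worse on size (498 vs 632).
No option is at least as good as #6 on every objective and strictly better on one.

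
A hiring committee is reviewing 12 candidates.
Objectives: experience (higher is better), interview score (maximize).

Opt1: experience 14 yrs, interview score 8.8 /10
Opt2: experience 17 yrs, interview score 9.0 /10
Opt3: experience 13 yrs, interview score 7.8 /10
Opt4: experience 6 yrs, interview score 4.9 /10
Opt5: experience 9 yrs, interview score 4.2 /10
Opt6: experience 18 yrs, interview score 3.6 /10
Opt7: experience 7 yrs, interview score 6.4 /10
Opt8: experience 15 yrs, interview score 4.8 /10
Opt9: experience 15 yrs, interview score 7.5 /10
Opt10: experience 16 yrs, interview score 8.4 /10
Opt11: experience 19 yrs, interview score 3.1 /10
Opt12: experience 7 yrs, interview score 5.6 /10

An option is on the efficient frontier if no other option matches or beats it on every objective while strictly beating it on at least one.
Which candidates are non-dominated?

Opt2, Opt6, Opt11

Opt1: dominated by Opt2 (experience 17≥14, interview score 9.0≥8.8).
Opt2: not dominated (best interview score).
Opt3: dominated by Opt1 (experience 14≥13, interview score 8.8≥7.8).
Opt4: dominated by Opt1 (experience 14≥6, interview score 8.8≥4.9).
Opt5: dominated by Opt1 (experience 14≥9, interview score 8.8≥4.2).
Opt6: not dominated.
Opt7: dominated by Opt1 (experience 14≥7, interview score 8.8≥6.4).
Opt8: dominated by Opt2 (experience 17≥15, interview score 9.0≥4.8).
Opt9: dominated by Opt2 (experience 17≥15, interview score 9.0≥7.5).
Opt10: dominated by Opt2 (experience 17≥16, interview score 9.0≥8.4).
Opt11: not dominated (best experience).
Opt12: dominated by Opt1 (experience 14≥7, interview score 8.8≥5.6).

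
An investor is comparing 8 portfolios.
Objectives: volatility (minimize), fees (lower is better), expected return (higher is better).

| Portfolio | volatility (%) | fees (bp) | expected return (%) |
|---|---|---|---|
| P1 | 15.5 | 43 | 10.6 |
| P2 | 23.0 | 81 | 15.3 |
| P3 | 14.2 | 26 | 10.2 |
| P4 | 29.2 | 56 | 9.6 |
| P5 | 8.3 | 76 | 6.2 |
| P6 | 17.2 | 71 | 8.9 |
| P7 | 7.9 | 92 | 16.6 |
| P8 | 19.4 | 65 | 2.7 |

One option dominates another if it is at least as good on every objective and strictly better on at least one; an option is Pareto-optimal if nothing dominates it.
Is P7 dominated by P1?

No

P1 vs P7: P1 is worse on volatility (15.5 vs 7.9), so it does not dominate P7.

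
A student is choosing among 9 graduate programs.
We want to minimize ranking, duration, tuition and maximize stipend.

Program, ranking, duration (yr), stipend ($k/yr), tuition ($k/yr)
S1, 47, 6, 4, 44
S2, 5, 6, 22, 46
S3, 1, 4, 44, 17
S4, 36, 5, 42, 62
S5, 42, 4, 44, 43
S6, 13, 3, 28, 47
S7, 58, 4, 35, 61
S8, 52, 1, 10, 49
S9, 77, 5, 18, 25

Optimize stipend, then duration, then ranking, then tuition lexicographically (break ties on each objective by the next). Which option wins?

S3

First maximize stipend: best is 44, kept {S3, S5}.
Then minimize duration: best is 4, kept {S3, S5}.
Then minimize ranking: best is 1, kept {S3}.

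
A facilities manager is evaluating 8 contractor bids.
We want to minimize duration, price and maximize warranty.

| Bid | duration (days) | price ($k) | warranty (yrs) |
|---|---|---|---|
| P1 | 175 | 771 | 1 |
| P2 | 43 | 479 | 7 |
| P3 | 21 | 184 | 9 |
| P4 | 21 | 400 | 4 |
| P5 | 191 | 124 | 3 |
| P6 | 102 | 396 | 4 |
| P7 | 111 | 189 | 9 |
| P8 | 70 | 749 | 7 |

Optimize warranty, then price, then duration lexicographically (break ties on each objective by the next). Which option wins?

P3

First maximize warranty: best is 9, kept {P3, P7}.
Then minimize price: best is 184, kept {P3}.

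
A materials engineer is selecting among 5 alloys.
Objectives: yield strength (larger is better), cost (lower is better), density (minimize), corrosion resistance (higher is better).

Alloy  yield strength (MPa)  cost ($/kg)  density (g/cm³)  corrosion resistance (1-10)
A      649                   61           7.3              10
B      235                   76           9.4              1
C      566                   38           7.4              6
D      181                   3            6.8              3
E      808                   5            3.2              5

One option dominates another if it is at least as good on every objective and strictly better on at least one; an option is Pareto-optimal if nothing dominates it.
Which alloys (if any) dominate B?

A, C, E

A: yield strength 649≥235, cost 61≤76, density 7.3≤9.4, corrosion resistance 10≥1 — dominates B.
C: yield strength 566≥235, cost 38≤76, density 7.4≤9.4, corrosion resistance 6≥1 — dominates B.
E: yield strength 808≥235, cost 5≤76, density 3.2≤9.4, corrosion resistance 5≥1 — dominates B.
Others (D) are each worse than B on at least one objective.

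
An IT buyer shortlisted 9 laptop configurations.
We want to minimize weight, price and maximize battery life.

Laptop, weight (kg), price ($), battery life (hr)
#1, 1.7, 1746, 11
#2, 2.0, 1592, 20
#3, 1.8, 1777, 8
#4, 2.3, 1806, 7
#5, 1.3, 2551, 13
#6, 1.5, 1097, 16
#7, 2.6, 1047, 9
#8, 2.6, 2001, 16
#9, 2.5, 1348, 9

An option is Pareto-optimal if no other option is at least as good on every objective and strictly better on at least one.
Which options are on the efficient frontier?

#2, #5, #6, #7

#1: dominated by #6 (weight 1.5≤1.7, price 1097≤1746, battery life 16≥11).
#2: not dominated (best battery life).
#3: dominated by #1 (weight 1.7≤1.8, price 1746≤1777, battery life 11≥8).
#4: dominated by #1 (weight 1.7≤2.3, price 1746≤1806, battery life 11≥7).
#5: not dominated (best weight).
#6: not dominated.
#7: not dominated (best price).
#8: dominated by #2 (weight 2.0≤2.6, price 1592≤2001, battery life 20≥16).
#9: dominated by #6 (weight 1.5≤2.5, price 1097≤1348, battery life 16≥9).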